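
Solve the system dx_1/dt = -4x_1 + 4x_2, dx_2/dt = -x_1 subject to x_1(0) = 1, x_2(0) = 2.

Coefficient matrix A = [[-4, 4], [-1, 0]].
Characteristic polynomial det(A - λI) = λ^2 + 4λ + 4 = 0.
Single eigenvalue λ = -2 with algebraic multiplicity 2.
Eigenvector v = (2,1); generalized eigenvector w with (A-λI)w=v is (1,1).
General solution: e^(-2t)[K_1·v + K_2·(t·v + w)].
Applying x_1(0)=1, x_2(0)=2 gives K_1=-1, K_2=3.

x_1(t) = 6te^(-2t) + e^(-2t), x_2(t) = 3te^(-2t) + 2e^(-2t)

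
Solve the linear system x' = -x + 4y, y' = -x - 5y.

x(t) = 2C_1e^(-3t) + 2C_2te^(-3t) - 3C_2e^(-3t), y(t) = -C_1e^(-3t) - C_2te^(-3t) + 2C_2e^(-3t)

Coefficient matrix A = [[-1, 4], [-1, -5]].
Characteristic polynomial det(A - λI) = λ^2 + 6λ + 9 = 0.
Single eigenvalue λ = -3 with algebraic multiplicity 2.
Eigenvector v = (2,-1); generalized eigenvector w with (A-λI)w=v is (-3,2).
General solution: e^(-3t)[C_1·v + C_2·(t·v + w)].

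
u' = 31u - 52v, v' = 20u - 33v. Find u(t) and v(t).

Coefficient matrix A = [[31, -52], [20, -33]].
Characteristic polynomial det(A - λI) = λ^2 + 2λ + 17 = 0.
Eigenvalues λ = -1 ± 4i (complex conjugate pair).
For λ=-1+4i: an eigenvector is (3,2) - i(-2,-1) = (3 + 2i, 2 + i).
A real fundamental pair from Re and Im of e^((-1+4i)t)v: X_1 = e^(-t)(cos(4t)·(3,2) + sin(4t)·(-2,-1)), X_2 = e^(-t)(sin(4t)·(3,2) - cos(4t)·(-2,-1)).
General solution: K_1X_1 + K_2X_2.

u(t) = -2K_1e^(-t)sin(4t) + 3K_1e^(-t)cos(4t) + 3K_2e^(-t)sin(4t) + 2K_2e^(-t)cos(4t), v(t) = -K_1e^(-t)sin(4t) + 2K_1e^(-t)cos(4t) + 2K_2e^(-t)sin(4t) + K_2e^(-t)cos(4t)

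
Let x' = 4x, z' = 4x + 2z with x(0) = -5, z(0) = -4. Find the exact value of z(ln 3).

-756

A = [[4,0],[4,2]]; eigenvalues λ = 4, 2.
Eigenvectors: (-1,-2) for λ=4, (0,-1) for λ=2.
From the initial condition, c_1 = 5, c_2 = -6.
z(ln 3) = (5)(3^4)(-2) + (-6)(3^2)(-1) = -756.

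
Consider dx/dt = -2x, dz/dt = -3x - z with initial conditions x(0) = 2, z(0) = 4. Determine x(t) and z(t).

x(t) = 2e^(-2t), z(t) = -2e^(-t) + 6e^(-2t)

Coefficient matrix A = [[-2, 0], [-3, -1]].
Characteristic polynomial det(A - λI) = λ^2 + 3λ + 2 = 0.
Eigenvalues λ = -1, -2.
For λ=-1: (A-λI) row 1 is [-1, 0], so an eigenvector is (0, 1).
For λ=-2: (A-λI) row 2 is [-3, 1], so an eigenvector is (1, 3).
General solution: C_1e^(-t)(0,1) + C_2e^(-2t)(1,3).
Applying x(0)=2, z(0)=4 gives C_1=-2, C_2=2.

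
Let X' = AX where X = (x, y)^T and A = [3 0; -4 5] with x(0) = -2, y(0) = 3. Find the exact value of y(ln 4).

A = [[3,0],[-4,5]]; eigenvalues λ = 3, 5.
Eigenvectors: (-1,-2) for λ=3, (0,-1) for λ=5.
From the initial condition, c_1 = 2, c_2 = -7.
y(ln 4) = (2)(4^3)(-2) + (-7)(4^5)(-1) = 6912.

6912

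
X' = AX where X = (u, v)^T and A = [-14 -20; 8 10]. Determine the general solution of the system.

u(t) = 2c_1e^(-2t)sin(4t) + c_1e^(-2t)cos(4t) + c_2e^(-2t)sin(4t) - 2c_2e^(-2t)cos(4t), v(t) = -c_1e^(-2t)sin(4t) - c_1e^(-2t)cos(4t) - c_2e^(-2t)sin(4t) + c_2e^(-2t)cos(4t)

Coefficient matrix A = [[-14, -20], [8, 10]].
Characteristic polynomial det(A - λI) = λ^2 + 4λ + 20 = 0.
Eigenvalues λ = -2 ± 4i (complex conjugate pair).
For λ=-2+4i: an eigenvector is (1,-1) - i(2,-1) = (1 - 2i, -1 + i).
A real fundamental pair from Re and Im of e^((-2+4i)t)v: X_1 = e^(-2t)(cos(4t)·(1,-1) + sin(4t)·(2,-1)), X_2 = e^(-2t)(sin(4t)·(1,-1) - cos(4t)·(2,-1)).
General solution: c_1X_1 + c_2X_2.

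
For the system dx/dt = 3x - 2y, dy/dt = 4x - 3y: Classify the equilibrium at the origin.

saddle

A = [[3,-2],[4,-3]]; det(A-λI) = λ^2 - 1.
λ = 1, -1: opposite signs.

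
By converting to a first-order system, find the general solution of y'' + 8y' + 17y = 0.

Let x_1 = y, x_2 = y'. Then x_1' = x_2 and x_2' = -17x_1 - 8x_2.
A = [[0,1],[-17,-8]]; det(A-λI) = λ^2 + 8λ + 17.
Eigenvalues λ = -4 ± i.

y(t) = c_1e^(-4t)cos(t) + c_2e^(-4t)sin(t)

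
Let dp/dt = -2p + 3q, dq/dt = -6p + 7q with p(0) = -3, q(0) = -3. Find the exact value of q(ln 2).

-6

A = [[-2,3],[-6,7]]; eigenvalues λ = 4, 1.
Eigenvectors: (1,2) for λ=4, (-1,-1) for λ=1.
From the initial condition, c_1 = 0, c_2 = 3.
q(ln 2) = (0)(2^4)(2) + (3)(2^1)(-1) = -6.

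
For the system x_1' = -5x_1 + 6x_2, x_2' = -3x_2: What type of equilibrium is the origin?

A = [[-5,6],[0,-3]]; det(A-λI) = λ^2 + 8λ + 15.
λ = -5, -3: both negative.

stable node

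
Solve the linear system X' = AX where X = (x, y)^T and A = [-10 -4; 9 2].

Coefficient matrix A = [[-10, -4], [9, 2]].
Characteristic polynomial det(A - λI) = λ^2 + 8λ + 16 = 0.
Single eigenvalue λ = -4 with algebraic multiplicity 2.
Eigenvector v = (-2,3); generalized eigenvector w with (A-λI)w=v is (1,-1).
General solution: e^(-4t)[C_1·v + C_2·(t·v + w)].

x(t) = -2C_1e^(-4t) - 2C_2te^(-4t) + C_2e^(-4t), y(t) = 3C_1e^(-4t) + 3C_2te^(-4t) - C_2e^(-4t)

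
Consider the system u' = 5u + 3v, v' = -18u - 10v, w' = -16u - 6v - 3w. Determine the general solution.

Coefficient matrix A = [[5, 3, 0], [-18, -10, 0], [-16, -6, -3]].
det(A - λI) = 0 gives eigenvalues λ = -1, -4, -3.
For λ=-1: eigenvector (-1,2,2).
For λ=-4: eigenvector (-1,3,2).
For λ=-3: eigenvector (0,0,1).
General solution: c_1e^(-t)(-1,2,2) + c_2e^(-4t)(-1,3,2) + c_3e^(-3t)(0,0,1).

u(t) = -c_1e^(-t) - c_2e^(-4t), v(t) = 2c_1e^(-t) + 3c_2e^(-4t), w(t) = 2c_1e^(-t) + 2c_2e^(-4t) + c_3e^(-3t)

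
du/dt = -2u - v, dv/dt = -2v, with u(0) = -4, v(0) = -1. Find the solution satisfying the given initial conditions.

Coefficient matrix A = [[-2, -1], [0, -2]].
Characteristic polynomial det(A - λI) = λ^2 + 4λ + 4 = 0.
Single eigenvalue λ = -2 with algebraic multiplicity 2.
Eigenvector v = (1,0); generalized eigenvector w with (A-λI)w=v is (-1,-1).
General solution: e^(-2t)[K_1·v + K_2·(t·v + w)].
Applying u(0)=-4, v(0)=-1 gives K_1=-3, K_2=1.

u(t) = te^(-2t) - 4e^(-2t), v(t) = -e^(-2t)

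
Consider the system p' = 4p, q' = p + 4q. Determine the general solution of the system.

p(t) = -K_2e^(4t), q(t) = -K_1e^(4t) - K_2te^(4t) + 3K_2e^(4t)

Coefficient matrix A = [[4, 0], [1, 4]].
Characteristic polynomial det(A - λI) = λ^2 - 8λ + 16 = 0.
Single eigenvalue λ = 4 with algebraic multiplicity 2.
Eigenvector v = (0,-1); generalized eigenvector w with (A-λI)w=v is (-1,3).
General solution: e^(4t)[K_1·v + K_2·(t·v + w)].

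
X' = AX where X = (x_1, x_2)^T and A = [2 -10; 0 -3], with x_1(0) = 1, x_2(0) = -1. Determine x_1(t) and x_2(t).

Coefficient matrix A = [[2, -10], [0, -3]].
Characteristic polynomial det(A - λI) = λ^2 + λ - 6 = 0.
Eigenvalues λ = 2, -3.
For λ=2: (A-λI) row 1 is [0, -10], so an eigenvector is (1, 0).
For λ=-3: (A-λI) row 1 is [5, -10], so an eigenvector is (2, 1).
General solution: c_1e^(2t)(1,0) + c_2e^(-3t)(2,1).
Applying x_1(0)=1, x_2(0)=-1 gives c_1=3, c_2=-1.

x_1(t) = 3e^(2t) - 2e^(-3t), x_2(t) = -e^(-3t)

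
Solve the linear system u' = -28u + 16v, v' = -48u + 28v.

Coefficient matrix A = [[-28, 16], [-48, 28]].
Characteristic polynomial det(A - λI) = λ^2 - 16 = 0.
Eigenvalues λ = 4, -4.
For λ=4: (A-λI) row 1 is [-32, 16], so an eigenvector is (1, 2).
For λ=-4: (A-λI) row 1 is [-24, 16], so an eigenvector is (2, 3).
General solution: K_1e^(4t)(1,2) + K_2e^(-4t)(2,3).

u(t) = K_1e^(4t) + 2K_2e^(-4t), v(t) = 2K_1e^(4t) + 3K_2e^(-4t)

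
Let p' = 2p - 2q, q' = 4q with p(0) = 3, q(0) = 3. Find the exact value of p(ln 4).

-672

A = [[2,-2],[0,4]]; eigenvalues λ = 4, 2.
Eigenvectors: (1,-1) for λ=4, (-1,0) for λ=2.
From the initial condition, c_1 = -3, c_2 = -6.
p(ln 4) = (-3)(4^4)(1) + (-6)(4^2)(-1) = -672.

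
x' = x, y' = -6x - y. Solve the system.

Coefficient matrix A = [[1, 0], [-6, -1]].
Characteristic polynomial det(A - λI) = λ^2 - 1 = 0.
Eigenvalues λ = -1, 1.
For λ=-1: (A-λI) row 1 is [2, 0], so an eigenvector is (0, 1).
For λ=1: (A-λI) row 2 is [-6, -2], so an eigenvector is (1, -3).
General solution: K_1e^(-t)(0,1) + K_2e^(t)(1,-3).

x(t) = K_2e^(t), y(t) = K_1e^(-t) - 3K_2e^(t)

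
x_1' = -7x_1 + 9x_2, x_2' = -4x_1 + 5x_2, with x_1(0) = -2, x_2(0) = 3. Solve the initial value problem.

Coefficient matrix A = [[-7, 9], [-4, 5]].
Characteristic polynomial det(A - λI) = λ^2 + 2λ + 1 = 0.
Single eigenvalue λ = -1 with algebraic multiplicity 2.
Eigenvector v = (3,2); generalized eigenvector w with (A-λI)w=v is (1,1).
General solution: e^(-t)[c_1·v + c_2·(t·v + w)].
Applying x_1(0)=-2, x_2(0)=3 gives c_1=-5, c_2=13.

x_1(t) = 39te^(-t) - 2e^(-t), x_2(t) = 26te^(-t) + 3e^(-t)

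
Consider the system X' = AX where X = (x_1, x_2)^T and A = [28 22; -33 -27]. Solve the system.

Coefficient matrix A = [[28, 22], [-33, -27]].
Characteristic polynomial det(A - λI) = λ^2 - λ - 30 = 0.
Eigenvalues λ = -5, 6.
For λ=-5: (A-λI) row 1 is [33, 22], so an eigenvector is (-2, 3).
For λ=6: (A-λI) row 1 is [22, 22], so an eigenvector is (1, -1).
General solution: c_1e^(-5t)(-2,3) + c_2e^(6t)(1,-1).

x_1(t) = -2c_1e^(-5t) + c_2e^(6t), x_2(t) = 3c_1e^(-5t) - c_2e^(6t)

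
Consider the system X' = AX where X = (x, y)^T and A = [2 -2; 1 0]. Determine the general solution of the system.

x(t) = -K_1e^(t)sin(t) + K_1e^(t)cos(t) + K_2e^(t)sin(t) + K_2e^(t)cos(t), y(t) = K_1e^(t)cos(t) + K_2e^(t)sin(t)

Coefficient matrix A = [[2, -2], [1, 0]].
Characteristic polynomial det(A - λI) = λ^2 - 2λ + 2 = 0.
Eigenvalues λ = 1 ± i (complex conjugate pair).
For λ=1+i: an eigenvector is (1,1) - i(-1,0) = (1 + i, 1).
A real fundamental pair from Re and Im of e^((1+i)t)v: X_1 = e^(t)(cos(t)·(1,1) + sin(t)·(-1,0)), X_2 = e^(t)(sin(t)·(1,1) - cos(t)·(-1,0)).
General solution: K_1X_1 + K_2X_2.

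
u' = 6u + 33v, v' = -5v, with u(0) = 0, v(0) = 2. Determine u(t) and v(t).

Coefficient matrix A = [[6, 33], [0, -5]].
Characteristic polynomial det(A - λI) = λ^2 - λ - 30 = 0.
Eigenvalues λ = -5, 6.
For λ=-5: (A-λI) row 1 is [11, 33], so an eigenvector is (3, -1).
For λ=6: (A-λI) row 1 is [0, 33], so an eigenvector is (1, 0).
General solution: K_1e^(-5t)(3,-1) + K_2e^(6t)(1,0).
Applying u(0)=0, v(0)=2 gives K_1=-2, K_2=6.

u(t) = 6e^(6t) - 6e^(-5t), v(t) = 2e^(-5t)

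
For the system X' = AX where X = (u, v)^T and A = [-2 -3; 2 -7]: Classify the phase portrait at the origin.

stable node

A = [[-2,-3],[2,-7]]; det(A-λI) = λ^2 + 9λ + 20.
λ = -5, -4: both negative.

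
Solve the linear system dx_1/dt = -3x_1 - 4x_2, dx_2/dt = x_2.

x_1(t) = -C_1e^(t) + C_2e^(-3t), x_2(t) = C_1e^(t)

Coefficient matrix A = [[-3, -4], [0, 1]].
Characteristic polynomial det(A - λI) = λ^2 + 2λ - 3 = 0.
Eigenvalues λ = 1, -3.
For λ=1: (A-λI) row 1 is [-4, -4], so an eigenvector is (-1, 1).
For λ=-3: (A-λI) row 1 is [0, -4], so an eigenvector is (1, 0).
General solution: C_1e^(t)(-1,1) + C_2e^(-3t)(1,0).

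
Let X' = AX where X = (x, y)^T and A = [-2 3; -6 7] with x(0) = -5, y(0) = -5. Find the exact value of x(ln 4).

A = [[-2,3],[-6,7]]; eigenvalues λ = 1, 4.
Eigenvectors: (1,1) for λ=1, (-1,-2) for λ=4.
From the initial condition, c_1 = -5, c_2 = 0.
x(ln 4) = (-5)(4^1)(1) + (0)(4^4)(-1) = -20.

-20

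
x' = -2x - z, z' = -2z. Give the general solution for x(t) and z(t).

x(t) = -K_1e^(-2t) - K_2te^(-2t) + 2K_2e^(-2t), z(t) = K_2e^(-2t)

Coefficient matrix A = [[-2, -1], [0, -2]].
Characteristic polynomial det(A - λI) = λ^2 + 4λ + 4 = 0.
Single eigenvalue λ = -2 with algebraic multiplicity 2.
Eigenvector v = (-1,0); generalized eigenvector w with (A-λI)w=v is (2,1).
General solution: e^(-2t)[K_1·v + K_2·(t·v + w)].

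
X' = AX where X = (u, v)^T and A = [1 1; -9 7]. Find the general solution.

Coefficient matrix A = [[1, 1], [-9, 7]].
Characteristic polynomial det(A - λI) = λ^2 - 8λ + 16 = 0.
Single eigenvalue λ = 4 with algebraic multiplicity 2.
Eigenvector v = (-1,-3); generalized eigenvector w with (A-λI)w=v is (0,-1).
General solution: e^(4t)[K_1·v + K_2·(t·v + w)].

u(t) = -K_1e^(4t) - K_2te^(4t), v(t) = -3K_1e^(4t) - 3K_2te^(4t) - K_2e^(4t)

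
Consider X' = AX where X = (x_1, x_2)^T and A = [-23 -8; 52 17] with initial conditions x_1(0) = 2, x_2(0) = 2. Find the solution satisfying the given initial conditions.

Coefficient matrix A = [[-23, -8], [52, 17]].
Characteristic polynomial det(A - λI) = λ^2 + 6λ + 25 = 0.
Eigenvalues λ = -3 ± 4i (complex conjugate pair).
For λ=-3+4i: an eigenvector is (1,-2) - i(-1,3) = (1 + i, -2 - 3i).
A real fundamental pair from Re and Im of e^((-3+4i)t)v: X_1 = e^(-3t)(cos(4t)·(1,-2) + sin(4t)·(-1,3)), X_2 = e^(-3t)(sin(4t)·(1,-2) - cos(4t)·(-1,3)).
General solution: c_1X_1 + c_2X_2.
Applying x_1(0)=2, x_2(0)=2 gives c_1=8, c_2=-6.

x_1(t) = -14e^(-3t)sin(4t) + 2e^(-3t)cos(4t), x_2(t) = 36e^(-3t)sin(4t) + 2e^(-3t)cos(4t)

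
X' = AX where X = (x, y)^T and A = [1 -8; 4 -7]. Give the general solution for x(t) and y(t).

x(t) = c_1e^(-3t)sin(4t) - c_1e^(-3t)cos(4t) - c_2e^(-3t)sin(4t) - c_2e^(-3t)cos(4t), y(t) = -c_1e^(-3t)cos(4t) - c_2e^(-3t)sin(4t)

Coefficient matrix A = [[1, -8], [4, -7]].
Characteristic polynomial det(A - λI) = λ^2 + 6λ + 25 = 0.
Eigenvalues λ = -3 ± 4i (complex conjugate pair).
For λ=-3+4i: an eigenvector is (-1,-1) - i(1,0) = (-1 - i, -1).
A real fundamental pair from Re and Im of e^((-3+4i)t)v: X_1 = e^(-3t)(cos(4t)·(-1,-1) + sin(4t)·(1,0)), X_2 = e^(-3t)(sin(4t)·(-1,-1) - cos(4t)·(1,0)).
General solution: c_1X_1 + c_2X_2.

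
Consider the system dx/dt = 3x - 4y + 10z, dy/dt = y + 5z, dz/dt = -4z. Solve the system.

Coefficient matrix A = [[3, -4, 10], [0, 1, 5], [0, 0, -4]].
det(A - λI) = 0 gives eigenvalues λ = 3, 1, -4.
For λ=3: eigenvector (1,0,0).
For λ=1: eigenvector (2,1,0).
For λ=-4: eigenvector (-2,-1,1).
General solution: C_1e^(3t)(1,0,0) + C_2e^(t)(2,1,0) + C_3e^(-4t)(-2,-1,1).

x(t) = C_1e^(3t) + 2C_2e^(t) - 2C_3e^(-4t), y(t) = C_2e^(t) - C_3e^(-4t), z(t) = C_3e^(-4t)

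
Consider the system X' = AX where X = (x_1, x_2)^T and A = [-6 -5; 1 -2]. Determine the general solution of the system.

x_1(t) = -K_1e^(-4t)sin(t) - 2K_1e^(-4t)cos(t) - 2K_2e^(-4t)sin(t) + K_2e^(-4t)cos(t), x_2(t) = K_1e^(-4t)cos(t) + K_2e^(-4t)sin(t)

Coefficient matrix A = [[-6, -5], [1, -2]].
Characteristic polynomial det(A - λI) = λ^2 + 8λ + 17 = 0.
Eigenvalues λ = -4 ± i (complex conjugate pair).
For λ=-4+i: an eigenvector is (-2,1) - i(-1,0) = (-2 + i, 1).
A real fundamental pair from Re and Im of e^((-4+i)t)v: X_1 = e^(-4t)(cos(t)·(-2,1) + sin(t)·(-1,0)), X_2 = e^(-4t)(sin(t)·(-2,1) - cos(t)·(-1,0)).
General solution: K_1X_1 + K_2X_2.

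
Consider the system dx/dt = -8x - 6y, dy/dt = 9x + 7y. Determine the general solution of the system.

Coefficient matrix A = [[-8, -6], [9, 7]].
Characteristic polynomial det(A - λI) = λ^2 + λ - 2 = 0.
Eigenvalues λ = -2, 1.
For λ=-2: (A-λI) row 1 is [-6, -6], so an eigenvector is (1, -1).
For λ=1: (A-λI) row 1 is [-9, -6], so an eigenvector is (2, -3).
General solution: C_1e^(-2t)(1,-1) + C_2e^(t)(2,-3).

x(t) = C_1e^(-2t) + 2C_2e^(t), y(t) = -C_1e^(-2t) - 3C_2e^(t)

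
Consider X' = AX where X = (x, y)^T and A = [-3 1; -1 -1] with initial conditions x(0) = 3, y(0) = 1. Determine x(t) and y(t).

x(t) = -2te^(-2t) + 3e^(-2t), y(t) = -2te^(-2t) + e^(-2t)

Coefficient matrix A = [[-3, 1], [-1, -1]].
Characteristic polynomial det(A - λI) = λ^2 + 4λ + 4 = 0.
Single eigenvalue λ = -2 with algebraic multiplicity 2.
Eigenvector v = (1,1); generalized eigenvector w with (A-λI)w=v is (1,2).
General solution: e^(-2t)[K_1·v + K_2·(t·v + w)].
Applying x(0)=3, y(0)=1 gives K_1=5, K_2=-2.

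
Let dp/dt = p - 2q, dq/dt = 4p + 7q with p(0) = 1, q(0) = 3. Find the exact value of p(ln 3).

-837

A = [[1,-2],[4,7]]; eigenvalues λ = 5, 3.
Eigenvectors: (1,-2) for λ=5, (1,-1) for λ=3.
From the initial condition, c_1 = -4, c_2 = 5.
p(ln 3) = (-4)(3^5)(1) + (5)(3^3)(1) = -837.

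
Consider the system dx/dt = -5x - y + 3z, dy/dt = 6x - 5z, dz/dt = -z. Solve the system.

Coefficient matrix A = [[-5, -1, 3], [6, 0, -5], [0, 0, -1]].
det(A - λI) = 0 gives eigenvalues λ = -1, -2, -3.
For λ=-1: eigenvector (1,-1,1).
For λ=-2: eigenvector (1,-3,0).
For λ=-3: eigenvector (-1,2,0).
General solution: c_1e^(-t)(1,-1,1) + c_2e^(-2t)(1,-3,0) + c_3e^(-3t)(-1,2,0).

x(t) = c_1e^(-t) + c_2e^(-2t) - c_3e^(-3t), y(t) = -c_1e^(-t) - 3c_2e^(-2t) + 2c_3e^(-3t), z(t) = c_1e^(-t)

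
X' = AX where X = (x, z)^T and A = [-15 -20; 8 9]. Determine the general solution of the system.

x(t) = -2K_1e^(-3t)sin(4t) - K_1e^(-3t)cos(4t) - K_2e^(-3t)sin(4t) + 2K_2e^(-3t)cos(4t), z(t) = K_1e^(-3t)sin(4t) + K_1e^(-3t)cos(4t) + K_2e^(-3t)sin(4t) - K_2e^(-3t)cos(4t)

Coefficient matrix A = [[-15, -20], [8, 9]].
Characteristic polynomial det(A - λI) = λ^2 + 6λ + 25 = 0.
Eigenvalues λ = -3 ± 4i (complex conjugate pair).
For λ=-3+4i: an eigenvector is (-1,1) - i(-2,1) = (-1 + 2i, 1 - i).
A real fundamental pair from Re and Im of e^((-3+4i)t)v: X_1 = e^(-3t)(cos(4t)·(-1,1) + sin(4t)·(-2,1)), X_2 = e^(-3t)(sin(4t)·(-1,1) - cos(4t)·(-2,1)).
General solution: K_1X_1 + K_2X_2.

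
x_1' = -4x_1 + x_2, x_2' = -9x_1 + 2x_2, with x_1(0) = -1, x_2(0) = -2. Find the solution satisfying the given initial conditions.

x_1(t) = te^(-t) - e^(-t), x_2(t) = 3te^(-t) - 2e^(-t)

Coefficient matrix A = [[-4, 1], [-9, 2]].
Characteristic polynomial det(A - λI) = λ^2 + 2λ + 1 = 0.
Single eigenvalue λ = -1 with algebraic multiplicity 2.
Eigenvector v = (-1,-3); generalized eigenvector w with (A-λI)w=v is (0,-1).
General solution: e^(-t)[c_1·v + c_2·(t·v + w)].
Applying x_1(0)=-1, x_2(0)=-2 gives c_1=1, c_2=-1.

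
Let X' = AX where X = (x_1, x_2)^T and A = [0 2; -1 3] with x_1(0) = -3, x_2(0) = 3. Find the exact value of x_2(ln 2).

A = [[0,2],[-1,3]]; eigenvalues λ = 2, 1.
Eigenvectors: (-1,-1) for λ=2, (2,1) for λ=1.
From the initial condition, c_1 = -9, c_2 = -6.
x_2(ln 2) = (-9)(2^2)(-1) + (-6)(2^1)(1) = 24.

24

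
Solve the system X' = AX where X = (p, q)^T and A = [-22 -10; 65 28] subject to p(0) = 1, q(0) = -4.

Coefficient matrix A = [[-22, -10], [65, 28]].
Characteristic polynomial det(A - λI) = λ^2 - 6λ + 34 = 0.
Eigenvalues λ = 3 ± 5i (complex conjugate pair).
For λ=3+5i: an eigenvector is (-1,2) - i(1,-3) = (-1 - i, 2 + 3i).
A real fundamental pair from Re and Im of e^((3+5i)t)v: X_1 = e^(3t)(cos(5t)·(-1,2) + sin(5t)·(1,-3)), X_2 = e^(3t)(sin(5t)·(-1,2) - cos(5t)·(1,-3)).
General solution: c_1X_1 + c_2X_2.
Applying p(0)=1, q(0)=-4 gives c_1=1, c_2=-2.

p(t) = 3e^(3t)sin(5t) + e^(3t)cos(5t), q(t) = -7e^(3t)sin(5t) - 4e^(3t)cos(5t)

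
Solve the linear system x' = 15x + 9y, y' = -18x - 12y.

x(t) = -C_1e^(-3t) + C_2e^(6t), y(t) = 2C_1e^(-3t) - C_2e^(6t)

Coefficient matrix A = [[15, 9], [-18, -12]].
Characteristic polynomial det(A - λI) = λ^2 - 3λ - 18 = 0.
Eigenvalues λ = -3, 6.
For λ=-3: (A-λI) row 1 is [18, 9], so an eigenvector is (-1, 2).
For λ=6: (A-λI) row 1 is [9, 9], so an eigenvector is (1, -1).
General solution: C_1e^(-3t)(-1,2) + C_2e^(6t)(1,-1).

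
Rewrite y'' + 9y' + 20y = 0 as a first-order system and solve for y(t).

y(t) = C_1e^(-4t) + C_2e^(-5t)

Let x_1 = y, x_2 = y'. Then x_1' = x_2 and x_2' = -20x_1 - 9x_2.
A = [[0,1],[-20,-9]]; det(A-λI) = λ^2 + 9λ + 20.
Eigenvalues λ = -4, -5 with eigenvectors (1,-4), (1,-5).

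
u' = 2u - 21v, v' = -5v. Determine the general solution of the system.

u(t) = -3C_1e^(-5t) + C_2e^(2t), v(t) = -C_1e^(-5t)

Coefficient matrix A = [[2, -21], [0, -5]].
Characteristic polynomial det(A - λI) = λ^2 + 3λ - 10 = 0.
Eigenvalues λ = -5, 2.
For λ=-5: (A-λI) row 1 is [7, -21], so an eigenvector is (-3, -1).
For λ=2: (A-λI) row 1 is [0, -21], so an eigenvector is (1, 0).
General solution: C_1e^(-5t)(-3,-1) + C_2e^(2t)(1,0).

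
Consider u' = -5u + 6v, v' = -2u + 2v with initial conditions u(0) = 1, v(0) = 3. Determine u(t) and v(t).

u(t) = 15e^(-t) - 14e^(-2t), v(t) = 10e^(-t) - 7e^(-2t)

Coefficient matrix A = [[-5, 6], [-2, 2]].
Characteristic polynomial det(A - λI) = λ^2 + 3λ + 2 = 0.
Eigenvalues λ = -1, -2.
For λ=-1: (A-λI) row 1 is [-4, 6], so an eigenvector is (3, 2).
For λ=-2: (A-λI) row 1 is [-3, 6], so an eigenvector is (2, 1).
General solution: K_1e^(-t)(3,2) + K_2e^(-2t)(2,1).
Applying u(0)=1, v(0)=3 gives K_1=5, K_2=-7.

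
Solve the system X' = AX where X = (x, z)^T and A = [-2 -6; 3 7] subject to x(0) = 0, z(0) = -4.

Coefficient matrix A = [[-2, -6], [3, 7]].
Characteristic polynomial det(A - λI) = λ^2 - 5λ + 4 = 0.
Eigenvalues λ = 1, 4.
For λ=1: (A-λI) row 1 is [-3, -6], so an eigenvector is (-2, 1).
For λ=4: (A-λI) row 1 is [-6, -6], so an eigenvector is (-1, 1).
General solution: c_1e^(t)(-2,1) + c_2e^(4t)(-1,1).
Applying x(0)=0, z(0)=-4 gives c_1=4, c_2=-8.

x(t) = 8e^(4t) - 8e^(t), z(t) = -8e^(4t) + 4e^(t)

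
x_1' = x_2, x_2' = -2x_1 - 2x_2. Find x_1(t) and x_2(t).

x_1(t) = K_1e^(-t)sin(t) - K_2e^(-t)cos(t), x_2(t) = -K_1e^(-t)sin(t) + K_1e^(-t)cos(t) + K_2e^(-t)sin(t) + K_2e^(-t)cos(t)

Coefficient matrix A = [[0, 1], [-2, -2]].
Characteristic polynomial det(A - λI) = λ^2 + 2λ + 2 = 0.
Eigenvalues λ = -1 ± i (complex conjugate pair).
For λ=-1+i: an eigenvector is (0,1) - i(1,-1) = (0 - i, 1 + i).
A real fundamental pair from Re and Im of e^((-1+i)t)v: X_1 = e^(-t)(cos(t)·(0,1) + sin(t)·(1,-1)), X_2 = e^(-t)(sin(t)·(0,1) - cos(t)·(1,-1)).
General solution: K_1X_1 + K_2X_2.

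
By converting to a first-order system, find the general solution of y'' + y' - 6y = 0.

Let x_1 = y, x_2 = y'. Then x_1' = x_2 and x_2' = 6x_1 - x_2.
A = [[0,1],[6,-1]]; det(A-λI) = λ^2 + λ - 6.
Eigenvalues λ = -3, 2 with eigenvectors (1,-3), (1,2).

y(t) = C_1e^(-3t) + C_2e^(2t)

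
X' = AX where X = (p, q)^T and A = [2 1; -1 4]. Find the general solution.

p(t) = c_1e^(3t) + c_2te^(3t) + 2c_2e^(3t), q(t) = c_1e^(3t) + c_2te^(3t) + 3c_2e^(3t)

Coefficient matrix A = [[2, 1], [-1, 4]].
Characteristic polynomial det(A - λI) = λ^2 - 6λ + 9 = 0.
Single eigenvalue λ = 3 with algebraic multiplicity 2.
Eigenvector v = (1,1); generalized eigenvector w with (A-λI)w=v is (2,3).
General solution: e^(3t)[c_1·v + c_2·(t·v + w)].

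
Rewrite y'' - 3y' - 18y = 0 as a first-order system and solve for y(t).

Let x_1 = y, x_2 = y'. Then x_1' = x_2 and x_2' = 18x_1 + 3x_2.
A = [[0,1],[18,3]]; det(A-λI) = λ^2 - 3λ - 18.
Eigenvalues λ = 6, -3 with eigenvectors (1,6), (1,-3).

y(t) = C_1e^(6t) + C_2e^(-3t)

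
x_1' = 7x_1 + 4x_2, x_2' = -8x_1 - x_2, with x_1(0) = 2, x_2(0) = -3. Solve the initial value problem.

Coefficient matrix A = [[7, 4], [-8, -1]].
Characteristic polynomial det(A - λI) = λ^2 - 6λ + 25 = 0.
Eigenvalues λ = 3 ± 4i (complex conjugate pair).
For λ=3+4i: an eigenvector is (0,1) - i(1,-1) = (0 - i, 1 + i).
A real fundamental pair from Re and Im of e^((3+4i)t)v: X_1 = e^(3t)(cos(4t)·(0,1) + sin(4t)·(1,-1)), X_2 = e^(3t)(sin(4t)·(0,1) - cos(4t)·(1,-1)).
General solution: c_1X_1 + c_2X_2.
Applying x_1(0)=2, x_2(0)=-3 gives c_1=-1, c_2=-2.

x_1(t) = -e^(3t)sin(4t) + 2e^(3t)cos(4t), x_2(t) = -e^(3t)sin(4t) - 3e^(3t)cos(4t)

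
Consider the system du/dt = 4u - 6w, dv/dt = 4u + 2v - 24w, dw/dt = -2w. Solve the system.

Coefficient matrix A = [[4, 0, -6], [4, 2, -24], [0, 0, -2]].
det(A - λI) = 0 gives eigenvalues λ = 4, 2, -2.
For λ=4: eigenvector (1,2,0).
For λ=2: eigenvector (0,1,0).
For λ=-2: eigenvector (1,5,1).
General solution: K_1e^(4t)(1,2,0) + K_2e^(2t)(0,1,0) + K_3e^(-2t)(1,5,1).

u(t) = K_1e^(4t) + K_3e^(-2t), v(t) = 2K_1e^(4t) + K_2e^(2t) + 5K_3e^(-2t), w(t) = K_3e^(-2t)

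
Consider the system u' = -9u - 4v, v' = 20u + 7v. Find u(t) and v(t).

u(t) = -c_1e^(-t)sin(4t) + c_2e^(-t)cos(4t), v(t) = 2c_1e^(-t)sin(4t) + c_1e^(-t)cos(4t) + c_2e^(-t)sin(4t) - 2c_2e^(-t)cos(4t)

Coefficient matrix A = [[-9, -4], [20, 7]].
Characteristic polynomial det(A - λI) = λ^2 + 2λ + 17 = 0.
Eigenvalues λ = -1 ± 4i (complex conjugate pair).
For λ=-1+4i: an eigenvector is (0,1) - i(-1,2) = (0 + i, 1 - 2i).
A real fundamental pair from Re and Im of e^((-1+4i)t)v: X_1 = e^(-t)(cos(4t)·(0,1) + sin(4t)·(-1,2)), X_2 = e^(-t)(sin(4t)·(0,1) - cos(4t)·(-1,2)).
General solution: c_1X_1 + c_2X_2.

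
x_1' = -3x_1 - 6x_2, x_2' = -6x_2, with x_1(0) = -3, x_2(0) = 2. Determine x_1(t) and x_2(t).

Coefficient matrix A = [[-3, -6], [0, -6]].
Characteristic polynomial det(A - λI) = λ^2 + 9λ + 18 = 0.
Eigenvalues λ = -3, -6.
For λ=-3: (A-λI) row 1 is [0, -6], so an eigenvector is (1, 0).
For λ=-6: (A-λI) row 1 is [3, -6], so an eigenvector is (2, 1).
General solution: C_1e^(-3t)(1,0) + C_2e^(-6t)(2,1).
Applying x_1(0)=-3, x_2(0)=2 gives C_1=-7, C_2=2.

x_1(t) = -7e^(-3t) + 4e^(-6t), x_2(t) = 2e^(-6t)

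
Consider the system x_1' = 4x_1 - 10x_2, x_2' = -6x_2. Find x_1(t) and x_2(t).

Coefficient matrix A = [[4, -10], [0, -6]].
Characteristic polynomial det(A - λI) = λ^2 + 2λ - 24 = 0.
Eigenvalues λ = -6, 4.
For λ=-6: (A-λI) row 1 is [10, -10], so an eigenvector is (-1, -1).
For λ=4: (A-λI) row 1 is [0, -10], so an eigenvector is (1, 0).
General solution: C_1e^(-6t)(-1,-1) + C_2e^(4t)(1,0).

x_1(t) = -C_1e^(-6t) + C_2e^(4t), x_2(t) = -C_1e^(-6t)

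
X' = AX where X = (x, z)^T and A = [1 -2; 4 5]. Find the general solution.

Coefficient matrix A = [[1, -2], [4, 5]].
Characteristic polynomial det(A - λI) = λ^2 - 6λ + 13 = 0.
Eigenvalues λ = 3 ± 2i (complex conjugate pair).
For λ=3+2i: an eigenvector is (1,-1) - i(0,1) = (1, -1 - i).
A real fundamental pair from Re and Im of e^((3+2i)t)v: X_1 = e^(3t)(cos(2t)·(1,-1) + sin(2t)·(0,1)), X_2 = e^(3t)(sin(2t)·(1,-1) - cos(2t)·(0,1)).
General solution: c_1X_1 + c_2X_2.

x(t) = c_1e^(3t)cos(2t) + c_2e^(3t)sin(2t), z(t) = c_1e^(3t)sin(2t) - c_1e^(3t)cos(2t) - c_2e^(3t)sin(2t) - c_2e^(3t)cos(2t)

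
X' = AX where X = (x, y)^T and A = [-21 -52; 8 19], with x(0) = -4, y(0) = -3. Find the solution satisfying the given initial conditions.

Coefficient matrix A = [[-21, -52], [8, 19]].
Characteristic polynomial det(A - λI) = λ^2 + 2λ + 17 = 0.
Eigenvalues λ = -1 ± 4i (complex conjugate pair).
For λ=-1+4i: an eigenvector is (-2,1) - i(-3,1) = (-2 + 3i, 1 - i).
A real fundamental pair from Re and Im of e^((-1+4i)t)v: X_1 = e^(-t)(cos(4t)·(-2,1) + sin(4t)·(-3,1)), X_2 = e^(-t)(sin(4t)·(-2,1) - cos(4t)·(-3,1)).
General solution: c_1X_1 + c_2X_2.
Applying x(0)=-4, y(0)=-3 gives c_1=-13, c_2=-10.

x(t) = 59e^(-t)sin(4t) - 4e^(-t)cos(4t), y(t) = -23e^(-t)sin(4t) - 3e^(-t)cos(4t)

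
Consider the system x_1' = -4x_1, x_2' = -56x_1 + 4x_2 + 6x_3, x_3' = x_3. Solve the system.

x_1(t) = c_1e^(-4t), x_2(t) = 7c_1e^(-4t) - 2c_2e^(t) + c_3e^(4t), x_3(t) = c_2e^(t)

Coefficient matrix A = [[-4, 0, 0], [-56, 4, 6], [0, 0, 1]].
det(A - λI) = 0 gives eigenvalues λ = -4, 1, 4.
For λ=-4: eigenvector (1,7,0).
For λ=1: eigenvector (0,-2,1).
For λ=4: eigenvector (0,1,0).
General solution: c_1e^(-4t)(1,7,0) + c_2e^(t)(0,-2,1) + c_3e^(4t)(0,1,0).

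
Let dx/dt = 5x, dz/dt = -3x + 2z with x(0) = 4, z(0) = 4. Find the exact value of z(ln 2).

-96

A = [[5,0],[-3,2]]; eigenvalues λ = 2, 5.
Eigenvectors: (0,1) for λ=2, (1,-1) for λ=5.
From the initial condition, c_1 = 8, c_2 = 4.
z(ln 2) = (8)(2^2)(1) + (4)(2^5)(-1) = -96.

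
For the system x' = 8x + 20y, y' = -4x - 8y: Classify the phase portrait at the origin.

A = [[8,20],[-4,-8]]; det(A-λI) = λ^2 + 16.
λ = 0 ± 4i: zero real part.

center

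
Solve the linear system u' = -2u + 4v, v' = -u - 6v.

Coefficient matrix A = [[-2, 4], [-1, -6]].
Characteristic polynomial det(A - λI) = λ^2 + 8λ + 16 = 0.
Single eigenvalue λ = -4 with algebraic multiplicity 2.
Eigenvector v = (2,-1); generalized eigenvector w with (A-λI)w=v is (-3,2).
General solution: e^(-4t)[c_1·v + c_2·(t·v + w)].

u(t) = 2c_1e^(-4t) + 2c_2te^(-4t) - 3c_2e^(-4t), v(t) = -c_1e^(-4t) - c_2te^(-4t) + 2c_2e^(-4t)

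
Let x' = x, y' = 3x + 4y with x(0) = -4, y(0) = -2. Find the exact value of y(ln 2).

-88

A = [[1,0],[3,4]]; eigenvalues λ = 1, 4.
Eigenvectors: (-1,1) for λ=1, (0,1) for λ=4.
From the initial condition, c_1 = 4, c_2 = -6.
y(ln 2) = (4)(2^1)(1) + (-6)(2^4)(1) = -88.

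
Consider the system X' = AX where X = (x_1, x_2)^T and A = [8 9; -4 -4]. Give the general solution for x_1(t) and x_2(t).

Coefficient matrix A = [[8, 9], [-4, -4]].
Characteristic polynomial det(A - λI) = λ^2 - 4λ + 4 = 0.
Single eigenvalue λ = 2 with algebraic multiplicity 2.
Eigenvector v = (3,-2); generalized eigenvector w with (A-λI)w=v is (2,-1).
General solution: e^(2t)[c_1·v + c_2·(t·v + w)].

x_1(t) = 3c_1e^(2t) + 3c_2te^(2t) + 2c_2e^(2t), x_2(t) = -2c_1e^(2t) - 2c_2te^(2t) - c_2e^(2t)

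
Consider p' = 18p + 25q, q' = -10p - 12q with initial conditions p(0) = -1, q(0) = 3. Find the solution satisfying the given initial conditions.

p(t) = 12e^(3t)sin(5t) - e^(3t)cos(5t), q(t) = -7e^(3t)sin(5t) + 3e^(3t)cos(5t)

Coefficient matrix A = [[18, 25], [-10, -12]].
Characteristic polynomial det(A - λI) = λ^2 - 6λ + 34 = 0.
Eigenvalues λ = 3 ± 5i (complex conjugate pair).
For λ=3+5i: an eigenvector is (-2,1) - i(-1,1) = (-2 + i, 1 - i).
A real fundamental pair from Re and Im of e^((3+5i)t)v: X_1 = e^(3t)(cos(5t)·(-2,1) + sin(5t)·(-1,1)), X_2 = e^(3t)(sin(5t)·(-2,1) - cos(5t)·(-1,1)).
General solution: c_1X_1 + c_2X_2.
Applying p(0)=-1, q(0)=3 gives c_1=-2, c_2=-5.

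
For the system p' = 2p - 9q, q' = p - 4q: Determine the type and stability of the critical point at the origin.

A = [[2,-9],[1,-4]]; det(A-λI) = λ^2 + 2λ + 1.
repeated λ = -1 with a single eigenvector.

stable improper node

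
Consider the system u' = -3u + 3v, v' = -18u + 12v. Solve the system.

Coefficient matrix A = [[-3, 3], [-18, 12]].
Characteristic polynomial det(A - λI) = λ^2 - 9λ + 18 = 0.
Eigenvalues λ = 6, 3.
For λ=6: (A-λI) row 1 is [-9, 3], so an eigenvector is (-1, -3).
For λ=3: (A-λI) row 1 is [-6, 3], so an eigenvector is (-1, -2).
General solution: K_1e^(6t)(-1,-3) + K_2e^(3t)(-1,-2).

u(t) = -K_1e^(6t) - K_2e^(3t), v(t) = -3K_1e^(6t) - 2K_2e^(3t)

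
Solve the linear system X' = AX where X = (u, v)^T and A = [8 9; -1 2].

Coefficient matrix A = [[8, 9], [-1, 2]].
Characteristic polynomial det(A - λI) = λ^2 - 10λ + 25 = 0.
Single eigenvalue λ = 5 with algebraic multiplicity 2.
Eigenvector v = (3,-1); generalized eigenvector w with (A-λI)w=v is (1,0).
General solution: e^(5t)[c_1·v + c_2·(t·v + w)].

u(t) = 3c_1e^(5t) + 3c_2te^(5t) + c_2e^(5t), v(t) = -c_1e^(5t) - c_2te^(5t)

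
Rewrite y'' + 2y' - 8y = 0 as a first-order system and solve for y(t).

Let x_1 = y, x_2 = y'. Then x_1' = x_2 and x_2' = 8x_1 - 2x_2.
A = [[0,1],[8,-2]]; det(A-λI) = λ^2 + 2λ - 8.
Eigenvalues λ = 2, -4 with eigenvectors (1,2), (1,-4).

y(t) = C_1e^(2t) + C_2e^(-4t)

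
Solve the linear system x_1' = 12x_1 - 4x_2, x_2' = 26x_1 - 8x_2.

Coefficient matrix A = [[12, -4], [26, -8]].
Characteristic polynomial det(A - λI) = λ^2 - 4λ + 8 = 0.
Eigenvalues λ = 2 ± 2i (complex conjugate pair).
For λ=2+2i: an eigenvector is (-1,-2) - i(-1,-3) = (-1 + i, -2 + 3i).
A real fundamental pair from Re and Im of e^((2+2i)t)v: X_1 = e^(2t)(cos(2t)·(-1,-2) + sin(2t)·(-1,-3)), X_2 = e^(2t)(sin(2t)·(-1,-2) - cos(2t)·(-1,-3)).
General solution: c_1X_1 + c_2X_2.

x_1(t) = -c_1e^(2t)sin(2t) - c_1e^(2t)cos(2t) - c_2e^(2t)sin(2t) + c_2e^(2t)cos(2t), x_2(t) = -3c_1e^(2t)sin(2t) - 2c_1e^(2t)cos(2t) - 2c_2e^(2t)sin(2t) + 3c_2e^(2t)cos(2t)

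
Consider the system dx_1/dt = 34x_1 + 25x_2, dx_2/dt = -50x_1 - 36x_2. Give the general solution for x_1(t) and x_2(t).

x_1(t) = K_1e^(-t)sin(5t) - 2K_1e^(-t)cos(5t) - 2K_2e^(-t)sin(5t) - K_2e^(-t)cos(5t), x_2(t) = -K_1e^(-t)sin(5t) + 3K_1e^(-t)cos(5t) + 3K_2e^(-t)sin(5t) + K_2e^(-t)cos(5t)

Coefficient matrix A = [[34, 25], [-50, -36]].
Characteristic polynomial det(A - λI) = λ^2 + 2λ + 26 = 0.
Eigenvalues λ = -1 ± 5i (complex conjugate pair).
For λ=-1+5i: an eigenvector is (-2,3) - i(1,-1) = (-2 - i, 3 + i).
A real fundamental pair from Re and Im of e^((-1+5i)t)v: X_1 = e^(-t)(cos(5t)·(-2,3) + sin(5t)·(1,-1)), X_2 = e^(-t)(sin(5t)·(-2,3) - cos(5t)·(1,-1)).
General solution: K_1X_1 + K_2X_2.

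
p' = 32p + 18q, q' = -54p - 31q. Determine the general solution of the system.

p(t) = 2c_1e^(5t) + c_2e^(-4t), q(t) = -3c_1e^(5t) - 2c_2e^(-4t)

Coefficient matrix A = [[32, 18], [-54, -31]].
Characteristic polynomial det(A - λI) = λ^2 - λ - 20 = 0.
Eigenvalues λ = 5, -4.
For λ=5: (A-λI) row 1 is [27, 18], so an eigenvector is (2, -3).
For λ=-4: (A-λI) row 1 is [36, 18], so an eigenvector is (1, -2).
General solution: c_1e^(5t)(2,-3) + c_2e^(-4t)(1,-2).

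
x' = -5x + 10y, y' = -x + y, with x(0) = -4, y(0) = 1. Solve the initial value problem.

x(t) = 22e^(-2t)sin(t) - 4e^(-2t)cos(t), y(t) = 7e^(-2t)sin(t) + e^(-2t)cos(t)

Coefficient matrix A = [[-5, 10], [-1, 1]].
Characteristic polynomial det(A - λI) = λ^2 + 4λ + 5 = 0.
Eigenvalues λ = -2 ± i (complex conjugate pair).
For λ=-2+i: an eigenvector is (3,1) - i(1,0) = (3 - i, 1).
A real fundamental pair from Re and Im of e^((-2+i)t)v: X_1 = e^(-2t)(cos(t)·(3,1) + sin(t)·(1,0)), X_2 = e^(-2t)(sin(t)·(3,1) - cos(t)·(1,0)).
General solution: c_1X_1 + c_2X_2.
Applying x(0)=-4, y(0)=1 gives c_1=1, c_2=7.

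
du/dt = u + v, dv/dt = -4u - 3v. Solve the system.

Coefficient matrix A = [[1, 1], [-4, -3]].
Characteristic polynomial det(A - λI) = λ^2 + 2λ + 1 = 0.
Single eigenvalue λ = -1 with algebraic multiplicity 2.
Eigenvector v = (1,-2); generalized eigenvector w with (A-λI)w=v is (2,-3).
General solution: e^(-t)[K_1·v + K_2·(t·v + w)].

u(t) = K_1e^(-t) + K_2te^(-t) + 2K_2e^(-t), v(t) = -2K_1e^(-t) - 2K_2te^(-t) - 3K_2e^(-t)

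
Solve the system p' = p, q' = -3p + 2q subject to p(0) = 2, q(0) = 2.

Coefficient matrix A = [[1, 0], [-3, 2]].
Characteristic polynomial det(A - λI) = λ^2 - 3λ + 2 = 0.
Eigenvalues λ = 2, 1.
For λ=2: (A-λI) row 1 is [-1, 0], so an eigenvector is (0, 1).
For λ=1: (A-λI) row 2 is [-3, 1], so an eigenvector is (1, 3).
General solution: C_1e^(2t)(0,1) + C_2e^(t)(1,3).
Applying p(0)=2, q(0)=2 gives C_1=-4, C_2=2.

p(t) = 2e^(t), q(t) = -4e^(2t) + 6e^(t)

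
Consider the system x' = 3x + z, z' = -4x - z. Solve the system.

Coefficient matrix A = [[3, 1], [-4, -1]].
Characteristic polynomial det(A - λI) = λ^2 - 2λ + 1 = 0.
Single eigenvalue λ = 1 with algebraic multiplicity 2.
Eigenvector v = (-1,2); generalized eigenvector w with (A-λI)w=v is (1,-3).
General solution: e^(t)[K_1·v + K_2·(t·v + w)].

x(t) = -K_1e^(t) - K_2te^(t) + K_2e^(t), z(t) = 2K_1e^(t) + 2K_2te^(t) - 3K_2e^(t)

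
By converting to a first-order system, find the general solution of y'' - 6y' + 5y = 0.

y(t) = K_1e^(t) + K_2e^(5t)

Let x_1 = y, x_2 = y'. Then x_1' = x_2 and x_2' = -5x_1 + 6x_2.
A = [[0,1],[-5,6]]; det(A-λI) = λ^2 - 6λ + 5.
Eigenvalues λ = 1, 5 with eigenvectors (1,1), (1,5).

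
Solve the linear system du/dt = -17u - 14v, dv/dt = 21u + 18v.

u(t) = 2C_1e^(4t) - C_2e^(-3t), v(t) = -3C_1e^(4t) + C_2e^(-3t)

Coefficient matrix A = [[-17, -14], [21, 18]].
Characteristic polynomial det(A - λI) = λ^2 - λ - 12 = 0.
Eigenvalues λ = 4, -3.
For λ=4: (A-λI) row 1 is [-21, -14], so an eigenvector is (2, -3).
For λ=-3: (A-λI) row 1 is [-14, -14], so an eigenvector is (-1, 1).
General solution: C_1e^(4t)(2,-3) + C_2e^(-3t)(-1,1).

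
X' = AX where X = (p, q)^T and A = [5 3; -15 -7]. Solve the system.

p(t) = -K_1e^(-t)sin(3t) + K_2e^(-t)cos(3t), q(t) = 2K_1e^(-t)sin(3t) - K_1e^(-t)cos(3t) - K_2e^(-t)sin(3t) - 2K_2e^(-t)cos(3t)

Coefficient matrix A = [[5, 3], [-15, -7]].
Characteristic polynomial det(A - λI) = λ^2 + 2λ + 10 = 0.
Eigenvalues λ = -1 ± 3i (complex conjugate pair).
For λ=-1+3i: an eigenvector is (0,-1) - i(-1,2) = (0 + i, -1 - 2i).
A real fundamental pair from Re and Im of e^((-1+3i)t)v: X_1 = e^(-t)(cos(3t)·(0,-1) + sin(3t)·(-1,2)), X_2 = e^(-t)(sin(3t)·(0,-1) - cos(3t)·(-1,2)).
General solution: K_1X_1 + K_2X_2.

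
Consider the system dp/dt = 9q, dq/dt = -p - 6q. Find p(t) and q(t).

Coefficient matrix A = [[0, 9], [-1, -6]].
Characteristic polynomial det(A - λI) = λ^2 + 6λ + 9 = 0.
Single eigenvalue λ = -3 with algebraic multiplicity 2.
Eigenvector v = (3,-1); generalized eigenvector w with (A-λI)w=v is (-2,1).
General solution: e^(-3t)[K_1·v + K_2·(t·v + w)].

p(t) = 3K_1e^(-3t) + 3K_2te^(-3t) - 2K_2e^(-3t), q(t) = -K_1e^(-3t) - K_2te^(-3t) + K_2e^(-3t)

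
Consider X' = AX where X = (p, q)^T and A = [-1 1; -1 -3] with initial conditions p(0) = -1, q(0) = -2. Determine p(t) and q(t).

Coefficient matrix A = [[-1, 1], [-1, -3]].
Characteristic polynomial det(A - λI) = λ^2 + 4λ + 4 = 0.
Single eigenvalue λ = -2 with algebraic multiplicity 2.
Eigenvector v = (-1,1); generalized eigenvector w with (A-λI)w=v is (-1,0).
General solution: e^(-2t)[K_1·v + K_2·(t·v + w)].
Applying p(0)=-1, q(0)=-2 gives K_1=-2, K_2=3.

p(t) = -3te^(-2t) - e^(-2t), q(t) = 3te^(-2t) - 2e^(-2t)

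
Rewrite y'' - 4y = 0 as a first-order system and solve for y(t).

y(t) = K_1e^(-2t) + K_2e^(2t)

Let x_1 = y, x_2 = y'. Then x_1' = x_2 and x_2' = 4x_1.
A = [[0,1],[4,0]]; det(A-λI) = λ^2 - 4.
Eigenvalues λ = -2, 2 with eigenvectors (1,-2), (1,2).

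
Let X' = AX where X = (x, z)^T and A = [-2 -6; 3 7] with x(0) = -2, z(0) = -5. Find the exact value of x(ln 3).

A = [[-2,-6],[3,7]]; eigenvalues λ = 1, 4.
Eigenvectors: (2,-1) for λ=1, (1,-1) for λ=4.
From the initial condition, c_1 = -7, c_2 = 12.
x(ln 3) = (-7)(3^1)(2) + (12)(3^4)(1) = 930.

930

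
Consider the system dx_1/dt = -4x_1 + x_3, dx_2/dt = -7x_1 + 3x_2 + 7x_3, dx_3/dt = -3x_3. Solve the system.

x_1(t) = c_2e^(-4t) + c_3e^(-3t), x_2(t) = -c_1e^(3t) + c_2e^(-4t), x_3(t) = c_3e^(-3t)

Coefficient matrix A = [[-4, 0, 1], [-7, 3, 7], [0, 0, -3]].
det(A - λI) = 0 gives eigenvalues λ = 3, -4, -3.
For λ=3: eigenvector (0,-1,0).
For λ=-4: eigenvector (1,1,0).
For λ=-3: eigenvector (1,0,1).
General solution: c_1e^(3t)(0,-1,0) + c_2e^(-4t)(1,1,0) + c_3e^(-3t)(1,0,1).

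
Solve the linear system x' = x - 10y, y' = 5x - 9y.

Coefficient matrix A = [[1, -10], [5, -9]].
Characteristic polynomial det(A - λI) = λ^2 + 8λ + 41 = 0.
Eigenvalues λ = -4 ± 5i (complex conjugate pair).
For λ=-4+5i: an eigenvector is (-1,-1) - i(1,0) = (-1 - i, -1).
A real fundamental pair from Re and Im of e^((-4+5i)t)v: X_1 = e^(-4t)(cos(5t)·(-1,-1) + sin(5t)·(1,0)), X_2 = e^(-4t)(sin(5t)·(-1,-1) - cos(5t)·(1,0)).
General solution: c_1X_1 + c_2X_2.

x(t) = c_1e^(-4t)sin(5t) - c_1e^(-4t)cos(5t) - c_2e^(-4t)sin(5t) - c_2e^(-4t)cos(5t), y(t) = -c_1e^(-4t)cos(5t) - c_2e^(-4t)sin(5t)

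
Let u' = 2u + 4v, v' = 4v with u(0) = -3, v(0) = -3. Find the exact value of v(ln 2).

A = [[2,4],[0,4]]; eigenvalues λ = 2, 4.
Eigenvectors: (-1,0) for λ=2, (-2,-1) for λ=4.
From the initial condition, c_1 = -3, c_2 = 3.
v(ln 2) = (-3)(2^2)(0) + (3)(2^4)(-1) = -48.

-48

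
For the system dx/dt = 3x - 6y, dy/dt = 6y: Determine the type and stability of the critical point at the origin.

A = [[3,-6],[0,6]]; det(A-λI) = λ^2 - 9λ + 18.
λ = 6, 3: both positive.

unstable node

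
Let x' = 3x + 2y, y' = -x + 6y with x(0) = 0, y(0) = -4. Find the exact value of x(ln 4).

A = [[3,2],[-1,6]]; eigenvalues λ = 4, 5.
Eigenvectors: (2,1) for λ=4, (1,1) for λ=5.
From the initial condition, c_1 = 4, c_2 = -8.
x(ln 4) = (4)(4^4)(2) + (-8)(4^5)(1) = -6144.

-6144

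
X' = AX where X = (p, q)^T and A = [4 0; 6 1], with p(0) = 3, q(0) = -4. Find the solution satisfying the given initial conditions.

p(t) = 3e^(4t), q(t) = 6e^(4t) - 10e^(t)

Coefficient matrix A = [[4, 0], [6, 1]].
Characteristic polynomial det(A - λI) = λ^2 - 5λ + 4 = 0.
Eigenvalues λ = 4, 1.
For λ=4: (A-λI) row 2 is [6, -3], so an eigenvector is (-1, -2).
For λ=1: (A-λI) row 1 is [3, 0], so an eigenvector is (0, 1).
General solution: C_1e^(4t)(-1,-2) + C_2e^(t)(0,1).
Applying p(0)=3, q(0)=-4 gives C_1=-3, C_2=-10.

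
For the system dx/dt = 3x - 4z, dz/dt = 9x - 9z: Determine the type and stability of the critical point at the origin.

stable improper node

A = [[3,-4],[9,-9]]; det(A-λI) = λ^2 + 6λ + 9.
repeated λ = -3 with a single eigenvector.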